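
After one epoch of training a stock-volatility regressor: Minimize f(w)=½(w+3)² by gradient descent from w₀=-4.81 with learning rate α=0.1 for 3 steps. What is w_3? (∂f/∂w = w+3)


step 1: grad = -4.81+3 = -1.81; w = -4.81 - 0.1·(-1.81) = -4.629
step 2: grad = -4.629+3 = -1.629; w = -4.629 - 0.1·(-1.629) = -4.4661
step 3: grad = -4.4661+3 = -1.4661; w = -4.4661 - 0.1·(-1.4661) = -4.31949

-4.31949


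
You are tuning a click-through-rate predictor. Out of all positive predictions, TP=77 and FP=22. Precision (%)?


Precision = TP/(TP+FP)
= 77/(77+22)
= 77/99 = 77.78%

77.78%


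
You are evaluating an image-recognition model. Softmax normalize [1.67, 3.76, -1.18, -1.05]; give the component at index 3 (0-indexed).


Exponentials: e^1.67=5.3122, e^3.76=42.9484, e^-1.18=0.3073, e^-1.05=0.3499
Sum = 48.9178
Softmax = [0.1086, 0.878, 0.0063, 0.0072]
p[3] = 0.3499/48.9178 = 0.0072

0.0072


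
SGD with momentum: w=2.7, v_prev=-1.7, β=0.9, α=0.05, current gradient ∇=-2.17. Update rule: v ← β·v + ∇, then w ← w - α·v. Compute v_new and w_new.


v_new = 0.9·-1.7 - 2.17 = -1.53 - 2.17 = -3.7
w_new = 2.7 - 0.05·-3.7 = 2.7 + 0.185 = 2.885

v_new=-3.7, w_new=2.885


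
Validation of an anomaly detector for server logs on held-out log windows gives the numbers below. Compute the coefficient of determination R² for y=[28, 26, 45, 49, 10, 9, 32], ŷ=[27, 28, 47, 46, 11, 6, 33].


ȳ = 28.4286
SS_res = Σ(y-ŷ)² = 29
SS_tot = Σ(y-ȳ)² = 1433.71
R² = 1 - SS_res/SS_tot = 1 - 0.0202 = 0.9798

0.9798


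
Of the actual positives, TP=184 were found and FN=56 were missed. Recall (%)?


Recall = TP/(TP+FN)
= 184/(184+56)
= 184/240 = 76.67%

76.67%


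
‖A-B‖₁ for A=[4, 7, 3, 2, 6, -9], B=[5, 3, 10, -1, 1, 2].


d = |4-5| + |7-3| + |3-10| + |2+ 1| + |6-1| + |-9-2|
  = 1 + 4 + 7 + 3 + 5 + 11
  = 31

31


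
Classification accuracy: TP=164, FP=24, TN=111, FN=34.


Accuracy = (TP+TN)/(TP+TN+FP+FN)
= (164+111)/(333)
= 275/333 = 82.58%

82.58%


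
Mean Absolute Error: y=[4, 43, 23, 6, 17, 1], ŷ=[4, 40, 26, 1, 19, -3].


Absolute errors: |4-4|=0, |43-40|=3, |23-26|=3, |6-1|=5, |17-19|=2, |1+ 3|=4
Sum = 17
MAE = 17/6 = 17/6

17/6


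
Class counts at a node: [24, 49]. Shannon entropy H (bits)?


Probabilities: [24/73, 49/73] ≈ [0.3288, 0.6712]
H = -((24/73)·log₂(24/73) + (49/73)·log₂(49/73))
  = 0.9137 bits

0.9137 bits


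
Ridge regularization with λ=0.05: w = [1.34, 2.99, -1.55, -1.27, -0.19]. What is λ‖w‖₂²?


‖w‖₂² = (1.34)² + (2.99)² + (-1.55)² + (-1.27)² + (-0.19)²
     = 1.7956 + 8.9401 + 2.4025 + 1.6129 + 0.0361
     = 14.7872
λ·‖w‖₂² = 0.05·14.7872 = 0.73936

0.73936


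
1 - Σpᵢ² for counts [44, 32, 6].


Probabilities: [44/82, 32/82, 6/82] ≈ [0.5366, 0.3902, 0.0732]
Σpᵢ² = (1936 + 1024 + 36)/82² = 2996/6724
Gini = 1 - Σpᵢ² = 1 - 2996/6724 = 0.5544

0.5544


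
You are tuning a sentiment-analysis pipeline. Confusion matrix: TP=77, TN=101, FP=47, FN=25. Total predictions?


Total = TP + TN + FP + FN
= 77 + 101 + 47 + 25
= 250
(Predicted positive: 124, predicted negative: 126)

250


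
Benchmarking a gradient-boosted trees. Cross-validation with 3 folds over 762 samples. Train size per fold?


Fold size = 762/3 = 254
Training per fold = 762 - 254 = 508

508


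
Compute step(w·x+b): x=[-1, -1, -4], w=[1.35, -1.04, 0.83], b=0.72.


z = (-1)·(1.35) + (-1)·(-1.04) + (-4)·(0.83) + 0.72
  = -2.91
step(z) = 0 (z<0)

0


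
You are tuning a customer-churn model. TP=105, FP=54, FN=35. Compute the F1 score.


Precision = 105/159 = 0.6604
Recall = 105/140 = 0.75
F1 = 2·P·R/(P+R) = 2·TP/(2·TP+FP+FN) = 210/(210+54+35) = 210/299 = 0.7023

0.7023


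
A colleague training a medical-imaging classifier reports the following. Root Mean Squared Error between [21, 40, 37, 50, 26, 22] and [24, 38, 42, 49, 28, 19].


MSE = 52/6 = 8.6667
RMSE = √(52/6) = 2.9439

2.9439


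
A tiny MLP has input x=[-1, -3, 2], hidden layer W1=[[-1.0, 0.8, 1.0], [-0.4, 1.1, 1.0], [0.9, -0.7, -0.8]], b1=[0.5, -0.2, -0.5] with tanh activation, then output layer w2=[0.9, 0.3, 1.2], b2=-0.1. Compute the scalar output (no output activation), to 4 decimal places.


z1[0] = (-1.0)·(-1) + (0.8)·(-3) + (1.0)·(2) + 0.5 = 1.1
z1[1] = (-0.4)·(-1) + (1.1)·(-3) + (1.0)·(2) - 0.2 = -1.1
z1[2] = (0.9)·(-1) + (-0.7)·(-3) + (-0.8)·(2) - 0.5 = -0.9
h = tanh(z1) = [0.8005, -0.8005, -0.7163]
output = (0.9)·(0.8005) + (0.3)·(-0.8005) + (1.2)·(-0.7163) - 0.1 = -0.4793

-0.4793


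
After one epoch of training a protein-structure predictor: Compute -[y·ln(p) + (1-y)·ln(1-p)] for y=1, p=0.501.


BCE = -[y·ln(p) + (1-y)·ln(1-p)]
= -1·ln(0.501) - 0
= -ln(0.501) = 0.6911

0.6911


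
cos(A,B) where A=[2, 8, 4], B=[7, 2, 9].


A·B = 2·7 + 8·2 + 4·9 = 66
‖A‖ = √84 = 9.1652, ‖B‖ = √134 = 11.5758
cos = 66/(√84·√134) = 66/√11256 = 0.6221

0.6221


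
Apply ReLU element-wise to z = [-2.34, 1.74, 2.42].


ReLU(-2.34) = max(0, -2.34) = 0.0
ReLU(1.74) = max(0, 1.74) = 1.74
ReLU(2.42) = max(0, 2.42) = 2.42
result = [0.0, 1.74, 2.42]

[0.0, 1.74, 2.42]


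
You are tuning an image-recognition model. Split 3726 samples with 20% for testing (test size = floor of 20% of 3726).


Test = ⌊3726·20/100⌋ = 745
Train = 3726 - 745 = 2981

Train: 2981, Test: 745


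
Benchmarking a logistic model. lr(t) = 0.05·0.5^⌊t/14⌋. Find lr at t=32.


n_drops = ⌊32/14⌋ = 2
lr = 0.05·0.5^2 = 0.05·0.25 = 0.0125

0.0125


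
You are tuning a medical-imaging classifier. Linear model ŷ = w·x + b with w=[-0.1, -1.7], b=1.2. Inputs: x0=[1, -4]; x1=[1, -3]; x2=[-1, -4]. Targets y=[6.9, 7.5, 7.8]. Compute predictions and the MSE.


ŷ0 = (-0.1)·(1) + (-1.7)·(-4) + 1.2 = 7.9
ŷ1 = (-0.1)·(1) + (-1.7)·(-3) + 1.2 = 6.2
ŷ2 = (-0.1)·(-1) + (-1.7)·(-4) + 1.2 = 8.1
errors² = [1.0, 1.69, 0.09]
MSE = 2.7800/3 = 0.9267

0.9267


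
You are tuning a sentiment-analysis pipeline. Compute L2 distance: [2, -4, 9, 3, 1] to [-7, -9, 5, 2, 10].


d = √((2+ 7)² + (-4+ 9)² + (9-5)² + (3-2)² + (1-10)²)
  = √(81 + 25 + 16 + 1 + 81)
  = √204 = 14.2829

14.2829


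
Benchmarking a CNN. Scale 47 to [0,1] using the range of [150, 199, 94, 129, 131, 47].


min=47, max=199
(47-47)/(199-47) = 0/152 = 0.0

0.0


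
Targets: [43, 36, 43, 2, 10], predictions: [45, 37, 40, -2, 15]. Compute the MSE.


Squared errors: (43-45)²=4, (36-37)²=1, (43-40)²=9, (2+ 2)²=16, (10-15)²=25
Sum = 55
MSE = 55/5 = 11

11


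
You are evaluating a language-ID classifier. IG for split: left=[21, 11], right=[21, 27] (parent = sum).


Parent = [42, 38], H_parent = 0.9982
H_left = 0.9284 (n=32), H_right = 0.9887 (n=48)
H_children = (32/80)·0.9284 + (48/80)·0.9887 = 0.9646
IG = 0.9982 - 0.9646 = 0.0336

0.0336


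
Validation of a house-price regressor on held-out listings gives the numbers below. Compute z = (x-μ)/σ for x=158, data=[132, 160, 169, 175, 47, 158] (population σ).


μ = 140.1667, σ = 43.7851
z = (158 - 140.1667)/43.7851 = 0.4073

0.4073


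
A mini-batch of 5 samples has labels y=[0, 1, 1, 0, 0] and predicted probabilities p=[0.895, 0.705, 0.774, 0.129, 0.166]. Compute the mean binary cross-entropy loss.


L[0] = -ln(1-0.895) = -ln(0.105) = 2.2538
L[1] = -ln(0.705) = 0.3496
L[2] = -ln(0.774) = 0.2562
L[3] = -ln(1-0.129) = -ln(0.871) = 0.1381
L[4] = -ln(1-0.166) = -ln(0.834) = 0.1815
mean = (2.2538 + 0.3496 + 0.2562 + 0.1381 + 0.1815)/5 = 0.6358

0.6358


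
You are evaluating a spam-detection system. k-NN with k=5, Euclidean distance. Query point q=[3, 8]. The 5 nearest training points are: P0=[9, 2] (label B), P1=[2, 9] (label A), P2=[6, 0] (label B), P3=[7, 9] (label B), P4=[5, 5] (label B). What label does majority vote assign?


d(q,P0) = 8.4853  (label B)
d(q,P1) = 1.4142  (label A)
d(q,P2) = 8.544  (label B)
d(q,P3) = 4.1231  (label B)
d(q,P4) = 3.6056  (label B)
Votes: A=1, B=4
Majority → B

B


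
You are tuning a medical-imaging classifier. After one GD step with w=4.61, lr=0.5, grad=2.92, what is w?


w_new = w - α·∇
= 4.61 - 0.5·2.92
= 4.61 - 1.46
= 3.15

3.15


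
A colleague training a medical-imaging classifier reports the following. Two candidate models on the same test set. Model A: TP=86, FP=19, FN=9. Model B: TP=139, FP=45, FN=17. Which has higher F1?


Model A: P=86/105=0.819, R=86/95=0.9053, F1=2PR/(P+R)=2TP/(2TP+FP+FN)=172/200=0.86
Model B: P=139/184=0.7554, R=139/156=0.891, F1=2PR/(P+R)=2TP/(2TP+FP+FN)=278/340=0.8176
0.86 > 0.8176 → Model A

Model A


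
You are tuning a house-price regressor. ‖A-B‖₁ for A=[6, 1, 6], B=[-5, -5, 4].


d = |6+ 5| + |1+ 5| + |6-4|
  = 11 + 6 + 2
  = 19

19


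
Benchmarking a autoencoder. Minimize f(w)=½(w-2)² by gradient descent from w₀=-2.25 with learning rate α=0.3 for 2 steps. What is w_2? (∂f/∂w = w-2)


step 1: grad = -2.25-2 = -4.25; w = -2.25 - 0.3·(-4.25) = -0.975
step 2: grad = -0.975-2 = -2.975; w = -0.975 - 0.3·(-2.975) = -0.0825

-0.0825


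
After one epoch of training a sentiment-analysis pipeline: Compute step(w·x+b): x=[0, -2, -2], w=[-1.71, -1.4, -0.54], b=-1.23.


z = (0)·(-1.71) + (-2)·(-1.4) + (-2)·(-0.54) - 1.23
  = 2.65
step(z) = 1 (z≥0)

1


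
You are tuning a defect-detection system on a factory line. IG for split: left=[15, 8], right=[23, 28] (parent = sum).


Parent = [38, 36], H_parent = 0.9995
H_left = 0.9321 (n=23), H_right = 0.9931 (n=51)
H_children = (23/74)·0.9321 + (51/74)·0.9931 = 0.9741
IG = 0.9995 - 0.9741 = 0.0254

0.0254


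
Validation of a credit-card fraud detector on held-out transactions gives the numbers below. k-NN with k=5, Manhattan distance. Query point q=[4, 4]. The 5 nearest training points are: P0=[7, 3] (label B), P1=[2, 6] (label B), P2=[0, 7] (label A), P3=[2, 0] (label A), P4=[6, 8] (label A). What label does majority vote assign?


d(q,P0) = 4  (label B)
d(q,P1) = 4  (label B)
d(q,P2) = 7  (label A)
d(q,P3) = 6  (label A)
d(q,P4) = 6  (label A)
Votes: A=3, B=2
Majority → A

A


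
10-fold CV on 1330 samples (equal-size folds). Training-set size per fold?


Fold size = 1330/10 = 133
Training per fold = 1330 - 133 = 1197

1197


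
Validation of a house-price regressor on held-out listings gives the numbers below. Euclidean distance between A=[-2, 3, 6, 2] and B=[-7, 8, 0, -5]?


d = √((-2+ 7)² + (3-8)² + (6-0)² + (2+ 5)²)
  = √(25 + 25 + 36 + 49)
  = √135 = 11.619

11.619


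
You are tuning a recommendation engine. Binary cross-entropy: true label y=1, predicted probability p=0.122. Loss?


BCE = -[y·ln(p) + (1-y)·ln(1-p)]
= -1·ln(0.122) - 0
= -ln(0.122) = 2.1037

2.1037


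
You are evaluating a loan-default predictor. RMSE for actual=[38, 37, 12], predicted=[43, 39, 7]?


MSE = 54/3 = 18
RMSE = √(54/3) = 4.2426

4.2426


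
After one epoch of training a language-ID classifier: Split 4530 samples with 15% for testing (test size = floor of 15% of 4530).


Test = ⌊4530·15/100⌋ = 679
Train = 4530 - 679 = 3851

Train: 3851, Test: 679


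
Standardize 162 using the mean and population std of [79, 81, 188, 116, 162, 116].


μ = 123.6667, σ = 39.8776
z = (162 - 123.6667)/39.8776 = 0.9613

0.9613


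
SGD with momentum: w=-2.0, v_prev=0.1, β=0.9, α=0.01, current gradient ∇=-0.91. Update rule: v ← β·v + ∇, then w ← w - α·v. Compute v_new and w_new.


v_new = 0.9·0.1 - 0.91 = 0.09 - 0.91 = -0.82
w_new = -2.0 - 0.01·-0.82 = -2.0 + 0.0082 = -1.9918

v_new=-0.82, w_new=-1.9918


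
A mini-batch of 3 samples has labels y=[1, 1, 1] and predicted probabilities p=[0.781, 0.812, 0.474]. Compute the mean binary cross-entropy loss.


L[0] = -ln(0.781) = 0.2472
L[1] = -ln(0.812) = 0.2083
L[2] = -ln(0.474) = 0.7465
mean = (0.2472 + 0.2083 + 0.7465)/3 = 0.4007

0.4007


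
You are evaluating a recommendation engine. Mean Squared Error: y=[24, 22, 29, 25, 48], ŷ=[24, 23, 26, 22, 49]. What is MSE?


Squared errors: (24-24)²=0, (22-23)²=1, (29-26)²=9, (25-22)²=9, (48-49)²=1
Sum = 20
MSE = 20/5 = 4

4


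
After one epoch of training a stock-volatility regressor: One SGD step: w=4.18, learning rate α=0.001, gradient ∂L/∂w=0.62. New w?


w_new = w - α·∇
= 4.18 - 0.001·0.62
= 4.18 - 0.00062
= 4.17938

4.17938


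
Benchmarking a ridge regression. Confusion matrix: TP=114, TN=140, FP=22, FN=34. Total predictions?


Total = TP + TN + FP + FN
= 114 + 140 + 22 + 34
= 310
(Predicted positive: 136, predicted negative: 174)

310


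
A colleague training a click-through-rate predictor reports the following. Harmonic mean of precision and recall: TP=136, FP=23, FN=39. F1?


Precision = 136/159 = 0.8553
Recall = 136/175 = 0.7771
F1 = 2·P·R/(P+R) = 2·TP/(2·TP+FP+FN) = 272/(272+23+39) = 272/334 = 0.8144

0.8144


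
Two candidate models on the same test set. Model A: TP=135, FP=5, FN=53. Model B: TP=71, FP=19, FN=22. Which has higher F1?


Model A: P=135/140=0.9643, R=135/188=0.7181, F1=2PR/(P+R)=2TP/(2TP+FP+FN)=270/328=0.8232
Model B: P=71/90=0.7889, R=71/93=0.7634, F1=2PR/(P+R)=2TP/(2TP+FP+FN)=142/183=0.776
0.8232 > 0.776 → Model A

Model A


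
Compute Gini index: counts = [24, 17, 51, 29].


Probabilities: [24/121, 17/121, 51/121, 29/121] ≈ [0.1983, 0.1405, 0.4215, 0.2397]
Σpᵢ² = (576 + 289 + 2601 + 841)/121² = 4307/14641
Gini = 1 - Σpᵢ² = 1 - 4307/14641 = 0.7058

0.7058


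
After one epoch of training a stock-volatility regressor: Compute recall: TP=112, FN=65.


Recall = TP/(TP+FN)
= 112/(112+65)
= 112/177 = 63.28%

63.28%


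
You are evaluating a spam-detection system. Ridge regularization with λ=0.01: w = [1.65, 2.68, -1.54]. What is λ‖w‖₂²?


‖w‖₂² = (1.65)² + (2.68)² + (-1.54)²
     = 2.7225 + 7.1824 + 2.3716
     = 12.2765
λ·‖w‖₂² = 0.01·12.2765 = 0.122765

0.122765


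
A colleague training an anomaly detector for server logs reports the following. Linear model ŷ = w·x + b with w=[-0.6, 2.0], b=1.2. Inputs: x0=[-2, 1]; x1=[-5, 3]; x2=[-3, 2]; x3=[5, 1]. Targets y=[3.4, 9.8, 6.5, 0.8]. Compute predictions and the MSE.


ŷ0 = (-0.6)·(-2) + (2.0)·(1) + 1.2 = 4.4
ŷ1 = (-0.6)·(-5) + (2.0)·(3) + 1.2 = 10.2
ŷ2 = (-0.6)·(-3) + (2.0)·(2) + 1.2 = 7.0
ŷ3 = (-0.6)·(5) + (2.0)·(1) + 1.2 = 0.2
errors² = [1.0, 0.16, 0.25, 0.36]
MSE = 1.7700/4 = 0.4425

0.4425


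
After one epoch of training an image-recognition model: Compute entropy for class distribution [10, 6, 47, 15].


Probabilities: [10/78, 6/78, 47/78, 15/78] ≈ [0.1282, 0.0769, 0.6026, 0.1923]
H = -((10/78)·log₂(10/78) + (6/78)·log₂(6/78) + (47/78)·log₂(47/78) + (15/78)·log₂(15/78))
  = 1.5623 bits

1.5623 bits


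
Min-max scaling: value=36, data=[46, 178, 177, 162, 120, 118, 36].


min=36, max=178
(36-36)/(178-36) = 0/142 = 0.0

0.0


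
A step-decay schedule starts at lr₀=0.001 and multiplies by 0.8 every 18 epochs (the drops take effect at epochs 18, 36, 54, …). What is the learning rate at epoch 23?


n_drops = ⌊23/18⌋ = 1
lr = 0.001·0.8^1 = 0.001·0.8 = 0.0008

0.0008


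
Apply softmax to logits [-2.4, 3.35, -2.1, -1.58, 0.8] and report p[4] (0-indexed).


Exponentials: e^-2.4=0.0907, e^3.35=28.5027, e^-2.1=0.1225, e^-1.58=0.206, e^0.8=2.2255
Sum = 31.1474
Softmax = [0.0029, 0.9151, 0.0039, 0.0066, 0.0715]
p[4] = 2.2255/31.1474 = 0.0715

0.0715


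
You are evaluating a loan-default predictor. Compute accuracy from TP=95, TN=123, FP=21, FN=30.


Accuracy = (TP+TN)/(TP+TN+FP+FN)
= (95+123)/(269)
= 218/269 = 81.04%

81.04%


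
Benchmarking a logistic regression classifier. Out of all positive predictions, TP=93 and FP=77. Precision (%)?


Precision = TP/(TP+FP)
= 93/(93+77)
= 93/170 = 54.71%

54.71%


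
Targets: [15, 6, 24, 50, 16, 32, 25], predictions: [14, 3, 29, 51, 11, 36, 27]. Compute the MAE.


Absolute errors: |15-14|=1, |6-3|=3, |24-29|=5, |50-51|=1, |16-11|=5, |32-36|=4, |25-27|=2
Sum = 21
MAE = 21/7 = 3

3


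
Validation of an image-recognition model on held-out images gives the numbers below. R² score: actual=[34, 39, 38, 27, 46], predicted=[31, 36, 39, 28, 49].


ȳ = 36.8
SS_res = Σ(y-ŷ)² = 29
SS_tot = Σ(y-ȳ)² = 194.8
R² = 1 - SS_res/SS_tot = 1 - 0.1489 = 0.8511

0.8511


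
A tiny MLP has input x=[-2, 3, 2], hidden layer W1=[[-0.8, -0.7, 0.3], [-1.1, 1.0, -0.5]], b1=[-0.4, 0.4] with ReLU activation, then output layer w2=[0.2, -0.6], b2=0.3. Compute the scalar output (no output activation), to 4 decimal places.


z1[0] = (-0.8)·(-2) + (-0.7)·(3) + (0.3)·(2) - 0.4 = -0.3
z1[1] = (-1.1)·(-2) + (1.0)·(3) + (-0.5)·(2) + 0.4 = 4.6
h = ReLU(z1) = [0.0, 4.6]
output = (0.2)·(0.0) + (-0.6)·(4.6) + 0.3 = -2.46

-2.46


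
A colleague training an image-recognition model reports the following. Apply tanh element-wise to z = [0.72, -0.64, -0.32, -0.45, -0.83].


tanh(0.72) = 0.6169
tanh(-0.64) = -0.5649
tanh(-0.32) = -0.3095
tanh(-0.45) = -0.4219
tanh(-0.83) = -0.6805
result = [0.6169, -0.5649, -0.3095, -0.4219, -0.6805]

[0.6169, -0.5649, -0.3095, -0.4219, -0.6805]


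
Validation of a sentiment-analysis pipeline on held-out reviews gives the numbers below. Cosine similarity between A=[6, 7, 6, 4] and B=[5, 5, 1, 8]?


A·B = 6·5 + 7·5 + 6·1 + 4·8 = 103
‖A‖ = √137 = 11.7047, ‖B‖ = √115 = 10.7238
cos = 103/(√137·√115) = 103/√15755 = 0.8206

0.8206


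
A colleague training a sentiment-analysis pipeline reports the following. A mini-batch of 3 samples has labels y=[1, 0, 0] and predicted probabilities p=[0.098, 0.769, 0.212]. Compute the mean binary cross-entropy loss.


L[0] = -ln(0.098) = 2.3228
L[1] = -ln(1-0.769) = -ln(0.231) = 1.4653
L[2] = -ln(1-0.212) = -ln(0.788) = 0.2383
mean = (2.3228 + 1.4653 + 0.2383)/3 = 1.3421

1.3421


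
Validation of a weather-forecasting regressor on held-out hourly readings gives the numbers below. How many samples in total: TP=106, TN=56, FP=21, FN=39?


Total = TP + TN + FP + FN
= 106 + 56 + 21 + 39
= 222
(Predicted positive: 127, predicted negative: 95)

222


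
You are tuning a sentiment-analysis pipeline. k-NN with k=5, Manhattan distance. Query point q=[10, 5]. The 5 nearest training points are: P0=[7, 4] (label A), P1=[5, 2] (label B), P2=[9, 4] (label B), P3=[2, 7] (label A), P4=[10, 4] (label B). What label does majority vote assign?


d(q,P0) = 4  (label A)
d(q,P1) = 8  (label B)
d(q,P2) = 2  (label B)
d(q,P3) = 10  (label A)
d(q,P4) = 1  (label B)
Votes: A=2, B=3
Majority → B

B


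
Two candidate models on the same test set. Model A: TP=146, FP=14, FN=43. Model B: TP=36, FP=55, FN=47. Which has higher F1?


Model A: P=146/160=0.9125, R=146/189=0.7725, F1=2PR/(P+R)=2TP/(2TP+FP+FN)=292/349=0.8367
Model B: P=36/91=0.3956, R=36/83=0.4337, F1=2PR/(P+R)=2TP/(2TP+FP+FN)=72/174=0.4138
0.8367 > 0.4138 → Model A

Model A


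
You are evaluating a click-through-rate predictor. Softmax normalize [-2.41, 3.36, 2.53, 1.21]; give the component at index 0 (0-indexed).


Exponentials: e^-2.41=0.0898, e^3.36=28.7892, e^2.53=12.5535, e^1.21=3.3535
Sum = 44.786
Softmax = [0.002, 0.6428, 0.2803, 0.0749]
p[0] = 0.0898/44.786 = 0.002

0.002


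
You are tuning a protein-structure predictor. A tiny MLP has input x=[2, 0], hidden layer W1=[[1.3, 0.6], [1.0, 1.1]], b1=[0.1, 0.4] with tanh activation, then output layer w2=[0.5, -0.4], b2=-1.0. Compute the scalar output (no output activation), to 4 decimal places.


z1[0] = (1.3)·(2) + (0.6)·(0) + 0.1 = 2.7
z1[1] = (1.0)·(2) + (1.1)·(0) + 0.4 = 2.4
h = tanh(z1) = [0.991, 0.9837]
output = (0.5)·(0.991) + (-0.4)·(0.9837) - 1.0 = -0.898

-0.898


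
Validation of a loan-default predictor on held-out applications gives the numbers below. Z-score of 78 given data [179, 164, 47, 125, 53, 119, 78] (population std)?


μ = 109.2857, σ = 48.1388
z = (78 - 109.2857)/48.1388 = -0.6499

-0.6499


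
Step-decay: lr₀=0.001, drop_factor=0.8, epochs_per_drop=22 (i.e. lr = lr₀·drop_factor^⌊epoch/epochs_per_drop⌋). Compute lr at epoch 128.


n_drops = ⌊128/22⌋ = 5
lr = 0.001·0.8^5 = 0.001·0.32768 = 0.00032768

0.00032768


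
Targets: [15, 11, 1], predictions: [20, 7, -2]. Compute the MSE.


Squared errors: (15-20)²=25, (11-7)²=16, (1+ 2)²=9
Sum = 50
MSE = 50/3 = 50/3

50/3


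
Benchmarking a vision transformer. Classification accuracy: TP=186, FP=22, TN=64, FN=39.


Accuracy = (TP+TN)/(TP+TN+FP+FN)
= (186+64)/(311)
= 250/311 = 80.39%

80.39%


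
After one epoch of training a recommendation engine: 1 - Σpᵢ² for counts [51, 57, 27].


Probabilities: [51/135, 57/135, 27/135] ≈ [0.3778, 0.4222, 0.2]
Σpᵢ² = (2601 + 3249 + 729)/135² = 6579/18225
Gini = 1 - Σpᵢ² = 1 - 6579/18225 = 0.639

0.639


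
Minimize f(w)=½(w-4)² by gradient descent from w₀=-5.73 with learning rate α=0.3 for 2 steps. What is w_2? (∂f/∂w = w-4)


step 1: grad = -5.73-4 = -9.73; w = -5.73 - 0.3·(-9.73) = -2.811
step 2: grad = -2.811-4 = -6.811; w = -2.811 - 0.3·(-6.811) = -0.7677

-0.7677


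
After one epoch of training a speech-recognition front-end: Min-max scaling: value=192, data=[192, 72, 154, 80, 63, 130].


min=63, max=192
(192-63)/(192-63) = 129/129 = 1.0

1.0


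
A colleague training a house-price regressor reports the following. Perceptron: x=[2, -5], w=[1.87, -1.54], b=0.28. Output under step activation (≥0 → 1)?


z = (2)·(1.87) + (-5)·(-1.54) + 0.28
  = 11.72
step(z) = 1 (z≥0)

1


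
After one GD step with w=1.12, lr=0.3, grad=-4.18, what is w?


w_new = w - α·∇
= 1.12 - 0.3·-4.18
= 1.12 + 1.254
= 2.374

2.374


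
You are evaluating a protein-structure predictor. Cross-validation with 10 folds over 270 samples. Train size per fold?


Fold size = 270/10 = 27
Training per fold = 270 - 27 = 243

243


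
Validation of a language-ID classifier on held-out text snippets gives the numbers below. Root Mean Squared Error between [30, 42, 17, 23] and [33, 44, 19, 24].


MSE = 18/4 = 4.5
RMSE = √(18/4) = 2.1213

2.1213


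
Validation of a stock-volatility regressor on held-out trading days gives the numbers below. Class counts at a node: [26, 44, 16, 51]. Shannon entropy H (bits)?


Probabilities: [26/137, 44/137, 16/137, 51/137] ≈ [0.1898, 0.3212, 0.1168, 0.3723]
H = -((26/137)·log₂(26/137) + (44/137)·log₂(44/137) + (16/137)·log₂(16/137) + (51/137)·log₂(51/137))
  = 1.8738 bits

1.8738 bits


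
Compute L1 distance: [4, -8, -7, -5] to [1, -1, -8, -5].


d = |4-1| + |-8+ 1| + |-7+ 8| + |-5+ 5|
  = 3 + 7 + 1 + 0
  = 11

11


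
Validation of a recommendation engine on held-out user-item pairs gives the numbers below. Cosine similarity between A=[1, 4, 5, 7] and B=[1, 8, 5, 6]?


A·B = 1·1 + 4·8 + 5·5 + 7·6 = 100
‖A‖ = √91 = 9.5394, ‖B‖ = √126 = 11.225
cos = 100/(√91·√126) = 100/√11466 = 0.9339

0.9339


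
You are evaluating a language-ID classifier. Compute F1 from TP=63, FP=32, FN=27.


Precision = 63/95 = 0.6632
Recall = 63/90 = 0.7
F1 = 2·P·R/(P+R) = 2·TP/(2·TP+FP+FN) = 126/(126+32+27) = 126/185 = 0.6811

0.6811


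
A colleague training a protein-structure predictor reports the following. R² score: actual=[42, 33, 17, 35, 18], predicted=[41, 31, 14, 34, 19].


ȳ = 29
SS_res = Σ(y-ŷ)² = 16
SS_tot = Σ(y-ȳ)² = 486
R² = 1 - SS_res/SS_tot = 1 - 0.0329 = 0.9671

0.9671


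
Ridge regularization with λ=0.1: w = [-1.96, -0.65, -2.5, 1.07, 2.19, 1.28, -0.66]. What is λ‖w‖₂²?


‖w‖₂² = (-1.96)² + (-0.65)² + (-2.5)² + (1.07)² + (2.19)² + (1.28)² + (-0.66)²
     = 3.8416 + 0.4225 + 6.25 + 1.1449 + 4.7961 + 1.6384 + 0.4356
     = 18.5291
λ·‖w‖₂² = 0.1·18.5291 = 1.85291

1.85291


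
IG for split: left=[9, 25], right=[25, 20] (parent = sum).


Parent = [34, 45], H_parent = 0.986
H_left = 0.8338 (n=34), H_right = 0.9911 (n=45)
H_children = (34/79)·0.8338 + (45/79)·0.9911 = 0.9234
IG = 0.986 - 0.9234 = 0.0626

0.0626


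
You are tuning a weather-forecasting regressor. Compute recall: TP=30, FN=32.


Recall = TP/(TP+FN)
= 30/(30+32)
= 30/62 = 48.39%

48.39%


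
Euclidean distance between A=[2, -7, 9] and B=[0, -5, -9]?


d = √((2-0)² + (-7+ 5)² + (9+ 9)²)
  = √(4 + 4 + 324)
  = √332 = 18.2209

18.2209


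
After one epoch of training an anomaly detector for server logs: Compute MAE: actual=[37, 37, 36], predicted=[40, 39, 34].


Absolute errors: |37-40|=3, |37-39|=2, |36-34|=2
Sum = 7
MAE = 7/3 = 7/3

7/3


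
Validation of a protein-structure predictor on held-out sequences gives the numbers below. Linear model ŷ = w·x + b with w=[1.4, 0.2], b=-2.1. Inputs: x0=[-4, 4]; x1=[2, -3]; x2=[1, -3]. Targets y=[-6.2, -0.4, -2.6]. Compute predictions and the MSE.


ŷ0 = (1.4)·(-4) + (0.2)·(4) - 2.1 = -6.9
ŷ1 = (1.4)·(2) + (0.2)·(-3) - 2.1 = 0.1
ŷ2 = (1.4)·(1) + (0.2)·(-3) - 2.1 = -1.3
errors² = [0.49, 0.25, 1.69]
MSE = 2.4300/3 = 0.81

0.81


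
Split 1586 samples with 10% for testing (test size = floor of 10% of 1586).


Test = ⌊1586·10/100⌋ = 158
Train = 1586 - 158 = 1428

Train: 1428, Test: 158


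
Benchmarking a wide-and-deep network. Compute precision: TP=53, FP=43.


Precision = TP/(TP+FP)
= 53/(53+43)
= 53/96 = 55.21%

55.21%


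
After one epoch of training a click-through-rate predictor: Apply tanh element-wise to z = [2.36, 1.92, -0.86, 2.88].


tanh(2.36) = 0.9823
tanh(1.92) = 0.9579
tanh(-0.86) = -0.6963
tanh(2.88) = 0.9937
result = [0.9823, 0.9579, -0.6963, 0.9937]

[0.9823, 0.9579, -0.6963, 0.9937]


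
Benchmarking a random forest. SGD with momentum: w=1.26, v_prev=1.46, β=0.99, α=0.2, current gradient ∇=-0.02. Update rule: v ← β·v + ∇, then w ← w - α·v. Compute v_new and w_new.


v_new = 0.99·1.46 - 0.02 = 1.4454 - 0.02 = 1.4254
w_new = 1.26 - 0.2·1.4254 = 1.26 - 0.28508 = 0.97492

v_new=1.4254, w_new=0.97492


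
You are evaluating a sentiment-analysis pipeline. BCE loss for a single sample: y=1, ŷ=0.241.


BCE = -[y·ln(p) + (1-y)·ln(1-p)]
= -1·ln(0.241) - 0
= -ln(0.241) = 1.423

1.423


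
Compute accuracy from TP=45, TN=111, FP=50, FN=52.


Accuracy = (TP+TN)/(TP+TN+FP+FN)
= (45+111)/(258)
= 156/258 = 60.47%

60.47%


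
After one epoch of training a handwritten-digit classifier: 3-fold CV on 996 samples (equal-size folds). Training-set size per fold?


Fold size = 996/3 = 332
Training per fold = 996 - 332 = 664

664


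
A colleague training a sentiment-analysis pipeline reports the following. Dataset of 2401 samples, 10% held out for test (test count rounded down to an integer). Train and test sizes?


Test = ⌊2401·10/100⌋ = 240
Train = 2401 - 240 = 2161

Train: 2161, Test: 240


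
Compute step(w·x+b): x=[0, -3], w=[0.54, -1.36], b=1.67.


z = (0)·(0.54) + (-3)·(-1.36) + 1.67
  = 5.75
step(z) = 1 (z≥0)

1


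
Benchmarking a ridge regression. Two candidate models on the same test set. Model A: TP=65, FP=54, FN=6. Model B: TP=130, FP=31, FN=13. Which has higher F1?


Model A: P=65/119=0.5462, R=65/71=0.9155, F1=2PR/(P+R)=2TP/(2TP+FP+FN)=130/190=0.6842
Model B: P=130/161=0.8075, R=130/143=0.9091, F1=2PR/(P+R)=2TP/(2TP+FP+FN)=260/304=0.8553
0.6842 < 0.8553 → Model B

Model B


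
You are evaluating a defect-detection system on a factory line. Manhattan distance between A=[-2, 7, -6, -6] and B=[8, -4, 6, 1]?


d = |-2-8| + |7+ 4| + |-6-6| + |-6-1|
  = 10 + 11 + 12 + 7
  = 40

40


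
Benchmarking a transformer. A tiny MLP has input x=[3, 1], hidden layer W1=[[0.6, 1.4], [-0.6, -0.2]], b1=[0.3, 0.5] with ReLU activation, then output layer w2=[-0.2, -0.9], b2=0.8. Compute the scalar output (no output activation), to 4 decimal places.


z1[0] = (0.6)·(3) + (1.4)·(1) + 0.3 = 3.5
z1[1] = (-0.6)·(3) + (-0.2)·(1) + 0.5 = -1.5
h = ReLU(z1) = [3.5, 0.0]
output = (-0.2)·(3.5) + (-0.9)·(0.0) + 0.8 = 0.1

0.1


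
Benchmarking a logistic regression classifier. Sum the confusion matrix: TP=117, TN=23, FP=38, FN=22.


Total = TP + TN + FP + FN
= 117 + 23 + 38 + 22
= 200
(Predicted positive: 155, predicted negative: 45)

200


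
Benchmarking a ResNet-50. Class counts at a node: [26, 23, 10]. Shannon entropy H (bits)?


Probabilities: [26/59, 23/59, 10/59] ≈ [0.4407, 0.3898, 0.1695]
H = -((26/59)·log₂(26/59) + (23/59)·log₂(23/59) + (10/59)·log₂(10/59))
  = 1.4848 bits

1.4848 bits


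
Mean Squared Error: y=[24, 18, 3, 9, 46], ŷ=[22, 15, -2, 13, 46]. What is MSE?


Squared errors: (24-22)²=4, (18-15)²=9, (3+ 2)²=25, (9-13)²=16, (46-46)²=0
Sum = 54
MSE = 54/5 = 54/5

54/5


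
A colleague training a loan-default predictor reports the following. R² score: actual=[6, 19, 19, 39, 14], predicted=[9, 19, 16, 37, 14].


ȳ = 19.4
SS_res = Σ(y-ŷ)² = 22
SS_tot = Σ(y-ȳ)² = 593.2
R² = 1 - SS_res/SS_tot = 1 - 0.0371 = 0.9629

0.9629


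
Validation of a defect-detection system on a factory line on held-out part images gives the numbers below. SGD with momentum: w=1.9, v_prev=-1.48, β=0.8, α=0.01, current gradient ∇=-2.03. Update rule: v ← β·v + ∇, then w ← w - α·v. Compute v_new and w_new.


v_new = 0.8·-1.48 - 2.03 = -1.184 - 2.03 = -3.214
w_new = 1.9 - 0.01·-3.214 = 1.9 + 0.03214 = 1.93214

v_new=-3.214, w_new=1.93214


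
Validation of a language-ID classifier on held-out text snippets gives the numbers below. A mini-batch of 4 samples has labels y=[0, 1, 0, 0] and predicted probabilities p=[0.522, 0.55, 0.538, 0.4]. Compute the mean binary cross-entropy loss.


L[0] = -ln(1-0.522) = -ln(0.478) = 0.7381
L[1] = -ln(0.55) = 0.5978
L[2] = -ln(1-0.538) = -ln(0.462) = 0.7722
L[3] = -ln(1-0.4) = -ln(0.6) = 0.5108
mean = (0.7381 + 0.5978 + 0.7722 + 0.5108)/4 = 0.6547

0.6547


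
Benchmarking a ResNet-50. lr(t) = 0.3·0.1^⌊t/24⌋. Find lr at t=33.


n_drops = ⌊33/24⌋ = 1
lr = 0.3·0.1^1 = 0.3·0.1 = 0.03

0.03


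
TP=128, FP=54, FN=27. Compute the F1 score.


Precision = 128/182 = 0.7033
Recall = 128/155 = 0.8258
F1 = 2·P·R/(P+R) = 2·TP/(2·TP+FP+FN) = 256/(256+54+27) = 256/337 = 0.7596

0.7596


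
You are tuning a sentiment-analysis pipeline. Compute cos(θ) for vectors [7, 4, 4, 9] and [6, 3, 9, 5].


A·B = 7·6 + 4·3 + 4·9 + 9·5 = 135
‖A‖ = √162 = 12.7279, ‖B‖ = √151 = 12.2882
cos = 135/(√162·√151) = 135/√24462 = 0.8632

0.8632


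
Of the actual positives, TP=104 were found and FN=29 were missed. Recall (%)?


Recall = TP/(TP+FN)
= 104/(104+29)
= 104/133 = 78.2%

78.2%


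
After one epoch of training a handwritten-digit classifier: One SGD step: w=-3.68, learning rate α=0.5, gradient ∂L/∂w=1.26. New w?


w_new = w - α·∇
= -3.68 - 0.5·1.26
= -3.68 - 0.63
= -4.31

-4.31


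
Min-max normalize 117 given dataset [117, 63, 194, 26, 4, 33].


min=4, max=194
(117-4)/(194-4) = 113/190 = 0.5947

0.5947


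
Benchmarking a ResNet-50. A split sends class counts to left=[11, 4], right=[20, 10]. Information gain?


Parent = [31, 14], H_parent = 0.8945
H_left = 0.8366 (n=15), H_right = 0.9183 (n=30)
H_children = (15/45)·0.8366 + (30/45)·0.9183 = 0.8911
IG = 0.8945 - 0.8911 = 0.0034

0.0034


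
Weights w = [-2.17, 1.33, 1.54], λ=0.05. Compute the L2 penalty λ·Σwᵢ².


‖w‖₂² = (-2.17)² + (1.33)² + (1.54)²
     = 4.7089 + 1.7689 + 2.3716
     = 8.8494
λ·‖w‖₂² = 0.05·8.8494 = 0.44247

0.44247


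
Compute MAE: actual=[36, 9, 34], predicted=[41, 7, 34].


Absolute errors: |36-41|=5, |9-7|=2, |34-34|=0
Sum = 7
MAE = 7/3 = 7/3

7/3


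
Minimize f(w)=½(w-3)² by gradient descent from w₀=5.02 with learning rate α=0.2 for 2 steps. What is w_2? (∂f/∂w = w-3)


step 1: grad = 5.02-3 = 2.02; w = 5.02 - 0.2·(2.02) = 4.616
step 2: grad = 4.616-3 = 1.616; w = 4.616 - 0.2·(1.616) = 4.2928

4.2928


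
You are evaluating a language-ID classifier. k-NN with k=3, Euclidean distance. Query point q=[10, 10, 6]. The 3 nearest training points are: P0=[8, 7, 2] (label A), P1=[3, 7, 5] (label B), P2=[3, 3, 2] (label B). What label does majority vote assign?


d(q,P0) = 5.3852  (label A)
d(q,P1) = 7.6811  (label B)
d(q,P2) = 10.6771  (label B)
Votes: A=1, B=2
Majority → B

B


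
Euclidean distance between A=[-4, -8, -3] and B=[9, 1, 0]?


d = √((-4-9)² + (-8-1)² + (-3-0)²)
  = √(169 + 81 + 9)
  = √259 = 16.0935

16.0935


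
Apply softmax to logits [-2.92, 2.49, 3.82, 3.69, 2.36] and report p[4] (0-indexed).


Exponentials: e^-2.92=0.0539, e^2.49=12.0613, e^3.82=45.6042, e^3.69=40.0448, e^2.36=10.591
Sum = 108.3552
Softmax = [0.0005, 0.1113, 0.4209, 0.3696, 0.0977]
p[4] = 10.591/108.3552 = 0.0977

0.0977


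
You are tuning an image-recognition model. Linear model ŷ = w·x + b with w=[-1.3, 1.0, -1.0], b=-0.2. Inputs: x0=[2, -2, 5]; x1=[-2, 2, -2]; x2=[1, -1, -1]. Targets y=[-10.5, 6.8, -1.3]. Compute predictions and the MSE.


ŷ0 = (-1.3)·(2) + (1.0)·(-2) + (-1.0)·(5) - 0.2 = -9.8
ŷ1 = (-1.3)·(-2) + (1.0)·(2) + (-1.0)·(-2) - 0.2 = 6.4
ŷ2 = (-1.3)·(1) + (1.0)·(-1) + (-1.0)·(-1) - 0.2 = -1.5
errors² = [0.49, 0.16, 0.04]
MSE = 0.6900/3 = 0.23

0.23


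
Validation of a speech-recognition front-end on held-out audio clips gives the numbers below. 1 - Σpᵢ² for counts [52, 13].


Probabilities: [52/65, 13/65] ≈ [0.8, 0.2]
Σpᵢ² = (2704 + 169)/65² = 2873/4225
Gini = 1 - Σpᵢ² = 1 - 2873/4225 = 0.32

0.32


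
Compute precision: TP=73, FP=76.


Precision = TP/(TP+FP)
= 73/(73+76)
= 73/149 = 48.99%

48.99%


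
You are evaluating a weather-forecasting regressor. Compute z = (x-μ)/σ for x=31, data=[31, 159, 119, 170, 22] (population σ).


μ = 100.2, σ = 62.5888
z = (31 - 100.2)/62.5888 = -1.1056

-1.1056


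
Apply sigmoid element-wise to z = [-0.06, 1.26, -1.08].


σ(-0.06) = 1/(1+e^0.06) = 0.485
σ(1.26) = 1/(1+e^-1.26) = 0.779
σ(-1.08) = 1/(1+e^1.08) = 0.2535
result = [0.485, 0.779, 0.2535]

[0.485, 0.779, 0.2535]


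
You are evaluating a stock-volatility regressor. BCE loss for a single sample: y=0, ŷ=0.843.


BCE = -[y·ln(p) + (1-y)·ln(1-p)]
= -0 - 1·ln(1-0.843)
= -ln(0.157) = 1.8515

1.8515


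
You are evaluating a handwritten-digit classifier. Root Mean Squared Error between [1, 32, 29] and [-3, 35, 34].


MSE = 50/3 = 16.6667
RMSE = √(50/3) = 4.0825

4.0825


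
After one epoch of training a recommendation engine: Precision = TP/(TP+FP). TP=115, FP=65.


Precision = TP/(TP+FP)
= 115/(115+65)
= 115/180 = 63.89%

63.89%


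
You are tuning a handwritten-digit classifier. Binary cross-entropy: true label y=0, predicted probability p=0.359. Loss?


BCE = -[y·ln(p) + (1-y)·ln(1-p)]
= -0 - 1·ln(1-0.359)
= -ln(0.641) = 0.4447

0.4447


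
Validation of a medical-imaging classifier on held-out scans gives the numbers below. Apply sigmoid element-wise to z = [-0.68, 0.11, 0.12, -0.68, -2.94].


σ(-0.68) = 1/(1+e^0.68) = 0.3363
σ(0.11) = 1/(1+e^-0.11) = 0.5275
σ(0.12) = 1/(1+e^-0.12) = 0.53
σ(-0.68) = 1/(1+e^0.68) = 0.3363
σ(-2.94) = 1/(1+e^2.94) = 0.0502
result = [0.3363, 0.5275, 0.53, 0.3363, 0.0502]

[0.3363, 0.5275, 0.53, 0.3363, 0.0502]


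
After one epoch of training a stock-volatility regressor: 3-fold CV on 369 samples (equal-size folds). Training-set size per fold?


Fold size = 369/3 = 123
Training per fold = 369 - 123 = 246

246


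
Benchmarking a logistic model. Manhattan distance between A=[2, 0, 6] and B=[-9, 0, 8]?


d = |2+ 9| + |0-0| + |6-8|
  = 11 + 0 + 2
  = 13

13


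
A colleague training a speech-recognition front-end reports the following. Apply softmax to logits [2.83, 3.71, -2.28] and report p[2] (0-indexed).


Exponentials: e^2.83=16.9455, e^3.71=40.8538, e^-2.28=0.1023
Sum = 57.9016
Softmax = [0.2927, 0.7056, 0.0018]
p[2] = 0.1023/57.9016 = 0.0018

0.0018


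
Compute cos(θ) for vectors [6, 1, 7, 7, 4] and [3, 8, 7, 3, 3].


A·B = 6·3 + 1·8 + 7·7 + 7·3 + 4·3 = 108
‖A‖ = √151 = 12.2882, ‖B‖ = √140 = 11.8322
cos = 108/(√151·√140) = 108/√21140 = 0.7428

0.7428


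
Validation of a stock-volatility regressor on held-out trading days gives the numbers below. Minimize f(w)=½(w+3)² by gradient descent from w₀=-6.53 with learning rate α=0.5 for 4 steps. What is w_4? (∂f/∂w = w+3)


step 1: grad = -6.53+3 = -3.53; w = -6.53 - 0.5·(-3.53) = -4.765
step 2: grad = -4.765+3 = -1.765; w = -4.765 - 0.5·(-1.765) = -3.8825
step 3: grad = -3.8825+3 = -0.8825; w = -3.8825 - 0.5·(-0.8825) = -3.44125
step 4: grad = -3.44125+3 = -0.44125; w = -3.44125 - 0.5·(-0.44125) = -3.220625

-3.220625


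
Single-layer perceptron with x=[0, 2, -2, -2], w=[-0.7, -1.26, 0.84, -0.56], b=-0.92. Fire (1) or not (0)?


z = (0)·(-0.7) + (2)·(-1.26) + (-2)·(0.84) + (-2)·(-0.56) - 0.92
  = -4.0
step(z) = 0 (z<0)

0


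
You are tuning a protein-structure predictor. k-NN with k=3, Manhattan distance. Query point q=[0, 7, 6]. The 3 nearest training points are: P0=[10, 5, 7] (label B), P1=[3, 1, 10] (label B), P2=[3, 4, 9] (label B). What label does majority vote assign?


d(q,P0) = 13  (label B)
d(q,P1) = 13  (label B)
d(q,P2) = 9  (label B)
Votes: A=0, B=3
Majority → B

B


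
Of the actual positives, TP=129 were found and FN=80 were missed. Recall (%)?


Recall = TP/(TP+FN)
= 129/(129+80)
= 129/209 = 61.72%

61.72%


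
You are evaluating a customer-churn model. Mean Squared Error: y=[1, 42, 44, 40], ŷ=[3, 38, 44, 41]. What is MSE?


Squared errors: (1-3)²=4, (42-38)²=16, (44-44)²=0, (40-41)²=1
Sum = 21
MSE = 21/4 = 21/4

21/4


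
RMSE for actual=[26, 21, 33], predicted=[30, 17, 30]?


MSE = 41/3 = 13.6667
RMSE = √(41/3) = 3.6968

3.6968


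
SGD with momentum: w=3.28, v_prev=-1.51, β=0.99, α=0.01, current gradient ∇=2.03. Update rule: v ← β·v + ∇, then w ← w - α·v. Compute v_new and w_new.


v_new = 0.99·-1.51 + 2.03 = -1.4949 + 2.03 = 0.5351
w_new = 3.28 - 0.01·0.5351 = 3.28 - 0.005351 = 3.274649

v_new=0.5351, w_new=3.274649


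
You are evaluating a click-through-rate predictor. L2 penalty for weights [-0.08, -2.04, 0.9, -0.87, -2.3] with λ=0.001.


‖w‖₂² = (-0.08)² + (-2.04)² + (0.9)² + (-0.87)² + (-2.3)²
     = 0.0064 + 4.1616 + 0.81 + 0.7569 + 5.29
     = 11.0249
λ·‖w‖₂² = 0.001·11.0249 = 0.011025

0.011025


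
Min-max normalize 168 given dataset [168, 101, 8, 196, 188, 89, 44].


min=8, max=196
(168-8)/(196-8) = 160/188 = 0.8511

0.8511


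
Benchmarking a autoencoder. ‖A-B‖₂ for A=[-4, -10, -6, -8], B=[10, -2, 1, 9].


d = √((-4-10)² + (-10+ 2)² + (-6-1)² + (-8-9)²)
  = √(196 + 64 + 49 + 289)
  = √598 = 24.454

24.454


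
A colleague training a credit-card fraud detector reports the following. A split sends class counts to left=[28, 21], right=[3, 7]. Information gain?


Parent = [31, 28], H_parent = 0.9981
H_left = 0.9852 (n=49), H_right = 0.8813 (n=10)
H_children = (49/59)·0.9852 + (10/59)·0.8813 = 0.9676
IG = 0.9981 - 0.9676 = 0.0305

0.0305


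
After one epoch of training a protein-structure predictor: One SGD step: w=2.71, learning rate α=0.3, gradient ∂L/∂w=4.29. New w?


w_new = w - α·∇
= 2.71 - 0.3·4.29
= 2.71 - 1.287
= 1.423

1.423


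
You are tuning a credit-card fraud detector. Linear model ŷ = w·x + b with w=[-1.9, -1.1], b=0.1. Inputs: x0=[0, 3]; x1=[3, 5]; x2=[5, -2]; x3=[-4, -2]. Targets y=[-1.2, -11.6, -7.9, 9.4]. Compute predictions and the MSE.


ŷ0 = (-1.9)·(0) + (-1.1)·(3) + 0.1 = -3.2
ŷ1 = (-1.9)·(3) + (-1.1)·(5) + 0.1 = -11.1
ŷ2 = (-1.9)·(5) + (-1.1)·(-2) + 0.1 = -7.2
ŷ3 = (-1.9)·(-4) + (-1.1)·(-2) + 0.1 = 9.9
errors² = [4.0, 0.25, 0.49, 0.25]
MSE = 4.9900/4 = 1.2475

1.2475
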